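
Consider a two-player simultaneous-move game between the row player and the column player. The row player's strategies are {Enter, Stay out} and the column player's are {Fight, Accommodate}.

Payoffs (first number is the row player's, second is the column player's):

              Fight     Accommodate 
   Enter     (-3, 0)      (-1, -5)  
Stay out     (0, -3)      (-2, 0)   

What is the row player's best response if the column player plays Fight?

Against Fight, the row player earns -3 from Enter and 0 from Stay out.
So Stay out is the best response.

Stay out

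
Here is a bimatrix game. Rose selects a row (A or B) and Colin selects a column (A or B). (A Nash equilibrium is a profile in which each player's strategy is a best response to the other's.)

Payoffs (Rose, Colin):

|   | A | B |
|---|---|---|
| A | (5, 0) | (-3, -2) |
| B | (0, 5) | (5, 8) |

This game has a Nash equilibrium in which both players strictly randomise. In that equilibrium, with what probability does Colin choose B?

Let c be the probability that Colin plays A. In a completely mixed equilibrium, Rose must be indifferent between A and B.
Rose's expected payoff from A is 5c − 3(1−c); from B it is 5(1−c).
Setting these equal: 8c − 3 = −5c + 5, so c = 8/13.
Therefore Colin plays B with probability 1 − 8/13 = 5/13.

5/13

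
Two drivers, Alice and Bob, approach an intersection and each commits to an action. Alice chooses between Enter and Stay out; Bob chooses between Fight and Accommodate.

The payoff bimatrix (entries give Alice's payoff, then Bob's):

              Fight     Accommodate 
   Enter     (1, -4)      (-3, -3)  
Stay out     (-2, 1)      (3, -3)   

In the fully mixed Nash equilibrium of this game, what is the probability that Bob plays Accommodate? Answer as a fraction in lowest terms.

Let q be the probability that Bob plays Fight. In a completely mixed equilibrium, Alice must be indifferent between Enter and Stay out.
Alice's expected payoff from Enter is q − 3(1−q); from Stay out it is −2q + 3(1−q).
Setting these equal: 4q − 3 = −5q + 3, so q = 2/3.
Therefore Bob plays Accommodate with probability 1 − 2/3 = 1/3.

1/3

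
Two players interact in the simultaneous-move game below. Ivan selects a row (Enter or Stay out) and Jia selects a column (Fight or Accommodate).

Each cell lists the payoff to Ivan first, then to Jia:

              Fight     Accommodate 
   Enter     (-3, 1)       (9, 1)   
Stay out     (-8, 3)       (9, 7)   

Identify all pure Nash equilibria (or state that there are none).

(Enter, Fight) and (Enter, Accommodate) and (Stay out, Accommodate)

(Enter, Fight): Ivan gets -3 ≥ -8 from Stay out, and Jia gets 1 ≥ 1 from Accommodate — Nash equilibrium.
(Enter, Accommodate): Ivan gets 9 ≥ 9 from Stay out, and Jia gets 1 ≥ 1 from Fight — Nash equilibrium.
(Stay out, Fight): Ivan prefers Enter (-3 > -8); Jia prefers Accommodate (7 > 3) — not an equilibrium.
(Stay out, Accommodate): Ivan gets 9 ≥ 9 from Enter, and Jia gets 7 ≥ 3 from Fight — Nash equilibrium.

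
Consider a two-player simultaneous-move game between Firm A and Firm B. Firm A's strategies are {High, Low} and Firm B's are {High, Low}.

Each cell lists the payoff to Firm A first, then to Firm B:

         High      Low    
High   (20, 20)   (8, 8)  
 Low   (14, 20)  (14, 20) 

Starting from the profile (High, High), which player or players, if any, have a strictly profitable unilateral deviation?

Firm A at (High, High) earns 20; deviating to Low yields 14 — not better.
Firm B earns 20; deviating to Low yields 8 — not better.
Neither player can strictly improve; the profile is a Nash equilibrium.

Neither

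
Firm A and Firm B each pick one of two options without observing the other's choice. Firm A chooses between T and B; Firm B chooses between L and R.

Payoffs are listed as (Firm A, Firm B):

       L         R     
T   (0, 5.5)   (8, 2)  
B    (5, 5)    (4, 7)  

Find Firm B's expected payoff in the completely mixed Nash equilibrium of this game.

First find p, the probability Firm A plays T, from Firm B's indifference between L and R: 5.5p + 5(1−p) = 2p + 7(1−p), giving p = 4/11.
Since Firm B is indifferent in equilibrium, Firm B's expected payoff equals the payoff from either column against (4/11, 7/11). Using L: 5.5(4/11) + 5(7/11) = 57/11.

57/11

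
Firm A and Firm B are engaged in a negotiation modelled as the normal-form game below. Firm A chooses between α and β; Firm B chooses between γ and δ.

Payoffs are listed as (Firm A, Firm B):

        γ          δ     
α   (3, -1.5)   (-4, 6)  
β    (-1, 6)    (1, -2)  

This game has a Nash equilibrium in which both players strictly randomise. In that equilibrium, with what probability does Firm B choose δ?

Let y be the probability that Firm B plays γ. In a completely mixed equilibrium, Firm A must be indifferent between α and β.
Firm A's expected payoff from α is 3y − 4(1−y); from β it is −y + (1−y).
Setting these equal: 7y − 4 = −2y + 1, so y = 5/9.
Therefore Firm B plays δ with probability 1 − 5/9 = 4/9.

4/9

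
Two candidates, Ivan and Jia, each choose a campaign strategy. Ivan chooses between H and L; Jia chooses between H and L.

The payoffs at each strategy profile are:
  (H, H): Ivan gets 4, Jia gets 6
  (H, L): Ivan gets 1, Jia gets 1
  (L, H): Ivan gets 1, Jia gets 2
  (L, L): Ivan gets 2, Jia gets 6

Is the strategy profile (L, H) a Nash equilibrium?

No

At (L, H), Ivan earns 1; switching to H would give 4, so Ivan would deviate.
Jia earns 2; switching to L would give 6, so Jia would deviate.
Since at least one player can profitably deviate, this is not a Nash equilibrium.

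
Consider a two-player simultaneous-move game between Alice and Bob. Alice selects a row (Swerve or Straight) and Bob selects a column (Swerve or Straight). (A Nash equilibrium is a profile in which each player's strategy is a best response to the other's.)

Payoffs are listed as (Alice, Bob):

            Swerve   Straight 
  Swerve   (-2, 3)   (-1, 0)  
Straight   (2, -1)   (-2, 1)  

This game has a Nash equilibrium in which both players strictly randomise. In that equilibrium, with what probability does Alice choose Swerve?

2/5

Let r be the probability that Alice plays Swerve. In a completely mixed equilibrium, Bob must be indifferent between Swerve and Straight.
Bob's expected payoff from Swerve is 3r − (1−r); from Straight it is (1−r).
Setting these equal: 4r − 1 = −r + 1, so r = 2/5.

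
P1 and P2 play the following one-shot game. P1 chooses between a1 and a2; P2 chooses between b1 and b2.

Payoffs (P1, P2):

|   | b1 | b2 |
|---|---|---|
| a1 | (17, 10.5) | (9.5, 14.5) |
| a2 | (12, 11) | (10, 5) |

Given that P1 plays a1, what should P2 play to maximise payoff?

b2

Against a1, P2 earns 10.5 from b1 and 14.5 from b2.
So b2 is the best response.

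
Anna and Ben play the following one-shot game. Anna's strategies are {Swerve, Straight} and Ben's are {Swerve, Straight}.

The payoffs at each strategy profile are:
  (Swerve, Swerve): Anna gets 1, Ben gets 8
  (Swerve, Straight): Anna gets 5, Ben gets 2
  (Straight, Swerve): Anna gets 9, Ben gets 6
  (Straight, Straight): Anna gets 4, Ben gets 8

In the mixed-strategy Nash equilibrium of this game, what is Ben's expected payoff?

First find x, the probability Anna plays Swerve, from Ben's indifference between Swerve and Straight: 8x + 6(1−x) = 2x + 8(1−x), giving x = 1/4.
Since Ben is indifferent in equilibrium, Ben's expected payoff equals the payoff from either column against (1/4, 3/4). Using Swerve: 8(1/4) + 6(3/4) = 13/2.

13/2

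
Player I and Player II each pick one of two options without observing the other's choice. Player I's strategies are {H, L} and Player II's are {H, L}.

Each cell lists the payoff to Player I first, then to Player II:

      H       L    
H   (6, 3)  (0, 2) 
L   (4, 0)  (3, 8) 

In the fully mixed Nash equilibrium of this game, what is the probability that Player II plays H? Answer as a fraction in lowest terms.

3/5

Let y be the probability that Player II plays H. In a completely mixed equilibrium, Player I must be indifferent between H and L.
Player I's expected payoff from H is 6y; from L it is 4y + 3(1−y).
Setting these equal: 6y = y + 3, so y = 3/5.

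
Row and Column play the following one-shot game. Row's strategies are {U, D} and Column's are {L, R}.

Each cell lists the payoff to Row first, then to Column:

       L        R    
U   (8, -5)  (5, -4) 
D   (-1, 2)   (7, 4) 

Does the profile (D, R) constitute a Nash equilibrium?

At (D, R), Row earns 7; switching to U would give 5, so Row has no profitable deviation.
Column earns 4; switching to L would give 2, so Column has no profitable deviation.
Neither player can gain by a unilateral deviation, so this profile is a Nash equilibrium.

Yes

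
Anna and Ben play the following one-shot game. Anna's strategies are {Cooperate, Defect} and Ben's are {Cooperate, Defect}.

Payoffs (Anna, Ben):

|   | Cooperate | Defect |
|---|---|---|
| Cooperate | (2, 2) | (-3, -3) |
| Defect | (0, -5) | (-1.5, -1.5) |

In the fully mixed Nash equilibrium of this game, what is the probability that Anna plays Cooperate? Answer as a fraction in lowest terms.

Let x be the probability that Anna plays Cooperate. In a completely mixed equilibrium, Ben must be indifferent between Cooperate and Defect.
Ben's expected payoff from Cooperate is 2x − 5(1−x); from Defect it is −3x − 1.5(1−x).
Setting these equal: 7x − 5 = −1.5x − 1.5, so x = 7/17.

7/17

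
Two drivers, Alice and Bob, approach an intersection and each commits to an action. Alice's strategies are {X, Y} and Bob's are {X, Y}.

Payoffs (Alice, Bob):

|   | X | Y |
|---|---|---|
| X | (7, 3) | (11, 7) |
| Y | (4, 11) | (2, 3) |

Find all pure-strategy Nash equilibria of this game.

(X, Y)

(X, X): Bob prefers Y (7 > 3) — not an equilibrium.
(X, Y): Alice gets 11 ≥ 2 from Y, and Bob gets 7 ≥ 3 from X — Nash equilibrium.
(Y, X): Alice prefers X (7 > 4) — not an equilibrium.
(Y, Y): Alice prefers X (11 > 2); Bob prefers X (11 > 3) — not an equilibrium.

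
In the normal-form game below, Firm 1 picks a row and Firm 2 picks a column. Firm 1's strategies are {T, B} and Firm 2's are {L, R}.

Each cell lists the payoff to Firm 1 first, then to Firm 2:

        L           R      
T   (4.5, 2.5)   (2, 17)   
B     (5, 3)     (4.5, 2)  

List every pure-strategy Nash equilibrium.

(T, L): Firm 1 prefers B (5 > 4.5); Firm 2 prefers R (17 > 2.5) — not an equilibrium.
(T, R): Firm 1 prefers B (4.5 > 2) — not an equilibrium.
(B, L): Firm 1 gets 5 ≥ 4.5 from T, and Firm 2 gets 3 ≥ 2 from R — Nash equilibrium.
(B, R): Firm 2 prefers L (3 > 2) — not an equilibrium.

(B, L)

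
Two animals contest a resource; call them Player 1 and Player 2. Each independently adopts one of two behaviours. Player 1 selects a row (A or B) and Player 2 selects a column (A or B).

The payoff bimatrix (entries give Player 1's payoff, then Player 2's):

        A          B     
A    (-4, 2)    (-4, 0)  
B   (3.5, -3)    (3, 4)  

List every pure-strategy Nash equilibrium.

(B, B)

(A, A): Player 1 prefers B (3.5 > -4) — not an equilibrium.
(A, B): Player 1 prefers B (3 > -4); Player 2 prefers A (2 > 0) — not an equilibrium.
(B, A): Player 2 prefers B (4 > -3) — not an equilibrium.
(B, B): Player 1 gets 3 ≥ -4 from A, and Player 2 gets 4 ≥ -3 from A — Nash equilibrium.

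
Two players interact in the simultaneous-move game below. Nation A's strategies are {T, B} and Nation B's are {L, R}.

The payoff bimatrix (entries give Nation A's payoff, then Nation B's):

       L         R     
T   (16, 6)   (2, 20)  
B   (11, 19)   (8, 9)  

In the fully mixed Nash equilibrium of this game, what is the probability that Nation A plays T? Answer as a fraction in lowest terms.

5/12

Let p be the probability that Nation A plays T. In a completely mixed equilibrium, Nation B must be indifferent between L and R.
Nation B's expected payoff from L is 6p + 19(1−p); from R it is 20p + 9(1−p).
Setting these equal: −13p + 19 = 11p + 9, so p = 5/12.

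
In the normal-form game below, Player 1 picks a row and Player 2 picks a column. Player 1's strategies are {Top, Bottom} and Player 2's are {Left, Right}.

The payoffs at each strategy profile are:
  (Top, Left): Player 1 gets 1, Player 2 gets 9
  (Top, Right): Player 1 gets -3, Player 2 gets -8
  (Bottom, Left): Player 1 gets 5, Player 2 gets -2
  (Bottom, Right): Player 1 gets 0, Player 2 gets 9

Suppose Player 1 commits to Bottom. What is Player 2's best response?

Right

Against Bottom, Player 2 earns -2 from Left and 9 from Right.
So Right is the best response.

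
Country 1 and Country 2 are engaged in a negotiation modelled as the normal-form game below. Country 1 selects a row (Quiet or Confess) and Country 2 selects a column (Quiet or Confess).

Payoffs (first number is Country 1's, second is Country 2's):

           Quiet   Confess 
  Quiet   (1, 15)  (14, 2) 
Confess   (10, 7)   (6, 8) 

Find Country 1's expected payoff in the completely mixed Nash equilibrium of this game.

First find y, the probability Country 2 plays Quiet, from Country 1's indifference between Quiet and Confess: y + 14(1−y) = 10y + 6(1−y), giving y = 8/17.
Since Country 1 is indifferent in equilibrium, Country 1's expected payoff equals the payoff from either row against (8/17, 9/17). Using Quiet: (8/17) + 14(9/17) = 134/17.

134/17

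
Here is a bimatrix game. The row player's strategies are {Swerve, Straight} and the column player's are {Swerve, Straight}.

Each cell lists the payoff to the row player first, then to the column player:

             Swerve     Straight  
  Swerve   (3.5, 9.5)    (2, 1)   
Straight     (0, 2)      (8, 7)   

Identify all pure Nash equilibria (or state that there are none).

(Swerve, Swerve): the row player gets 3.5 ≥ 0 from Straight, and the column player gets 9.5 ≥ 1 from Straight — Nash equilibrium.
(Swerve, Straight): the row player prefers Straight (8 > 2); the column player prefers Swerve (9.5 > 1) — not an equilibrium.
(Straight, Swerve): the row player prefers Swerve (3.5 > 0); the column player prefers Straight (7 > 2) — not an equilibrium.
(Straight, Straight): the row player gets 8 ≥ 2 from Swerve, and the column player gets 7 ≥ 2 from Swerve — Nash equilibrium.

(Swerve, Swerve) and (Straight, Straight)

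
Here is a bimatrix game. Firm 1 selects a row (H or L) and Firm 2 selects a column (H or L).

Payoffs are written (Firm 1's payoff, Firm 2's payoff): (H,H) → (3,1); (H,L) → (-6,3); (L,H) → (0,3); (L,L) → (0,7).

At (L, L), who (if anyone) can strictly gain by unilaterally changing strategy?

Neither

Firm 1 at (L, L) earns 0; deviating to H yields -6 — not better.
Firm 2 earns 7; deviating to H yields 3 — not better.
Neither player can strictly improve; the profile is a Nash equilibrium.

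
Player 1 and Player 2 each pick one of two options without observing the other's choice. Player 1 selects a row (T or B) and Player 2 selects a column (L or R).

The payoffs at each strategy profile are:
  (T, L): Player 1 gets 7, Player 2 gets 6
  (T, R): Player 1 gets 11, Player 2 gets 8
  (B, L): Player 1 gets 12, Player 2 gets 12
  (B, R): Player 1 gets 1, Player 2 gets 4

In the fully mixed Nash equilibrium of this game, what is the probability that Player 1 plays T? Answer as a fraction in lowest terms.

Let x be the probability that Player 1 plays T. In a completely mixed equilibrium, Player 2 must be indifferent between L and R.
Player 2's expected payoff from L is 6x + 12(1−x); from R it is 8x + 4(1−x).
Setting these equal: −6x + 12 = 4x + 4, so x = 4/5.

4/5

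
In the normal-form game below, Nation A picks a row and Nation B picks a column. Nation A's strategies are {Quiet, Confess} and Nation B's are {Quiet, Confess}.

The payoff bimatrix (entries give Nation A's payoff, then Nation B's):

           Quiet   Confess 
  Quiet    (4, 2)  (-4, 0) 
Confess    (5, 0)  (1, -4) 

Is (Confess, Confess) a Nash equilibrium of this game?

No

At (Confess, Confess), Nation A earns 1; switching to Quiet would give -4, so Nation A has no profitable deviation.
Nation B earns -4; switching to Quiet would give 0, so Nation B would deviate.
Since at least one player can profitably deviate, this is not a Nash equilibrium.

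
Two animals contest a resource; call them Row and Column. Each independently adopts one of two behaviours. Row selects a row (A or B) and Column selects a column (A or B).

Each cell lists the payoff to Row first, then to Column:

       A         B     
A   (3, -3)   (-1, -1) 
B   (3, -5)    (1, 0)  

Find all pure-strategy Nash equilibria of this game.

(B, B)

(A, A): Column prefers B (-1 > -3) — not an equilibrium.
(A, B): Row prefers B (1 > -1) — not an equilibrium.
(B, A): Column prefers B (0 > -5) — not an equilibrium.
(B, B): Row gets 1 ≥ -1 from A, and Column gets 0 ≥ -5 from A — Nash equilibrium.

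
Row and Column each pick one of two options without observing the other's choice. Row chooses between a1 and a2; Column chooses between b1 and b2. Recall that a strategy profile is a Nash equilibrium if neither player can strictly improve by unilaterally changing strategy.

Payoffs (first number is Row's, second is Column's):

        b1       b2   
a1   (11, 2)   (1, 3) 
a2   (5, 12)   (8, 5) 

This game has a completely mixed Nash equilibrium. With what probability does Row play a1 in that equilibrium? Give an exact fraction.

Let x be the probability that Row plays a1. In a completely mixed equilibrium, Column must be indifferent between b1 and b2.
Column's expected payoff from b1 is 2x + 12(1−x); from b2 it is 3x + 5(1−x).
Setting these equal: −10x + 12 = −2x + 5, so x = 7/8.

7/8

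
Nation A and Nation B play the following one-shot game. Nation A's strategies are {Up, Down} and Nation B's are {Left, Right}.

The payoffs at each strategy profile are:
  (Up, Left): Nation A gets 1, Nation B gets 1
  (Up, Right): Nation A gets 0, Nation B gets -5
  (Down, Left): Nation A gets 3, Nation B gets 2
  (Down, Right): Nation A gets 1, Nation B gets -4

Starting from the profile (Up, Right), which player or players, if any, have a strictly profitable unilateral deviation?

Nation A at (Up, Right) earns 0; deviating to Down yields 1 — a strict improvement.
Nation B earns -5; deviating to Left yields 1 — a strict improvement.
Both Nation A and Nation B have strictly profitable deviations.

Both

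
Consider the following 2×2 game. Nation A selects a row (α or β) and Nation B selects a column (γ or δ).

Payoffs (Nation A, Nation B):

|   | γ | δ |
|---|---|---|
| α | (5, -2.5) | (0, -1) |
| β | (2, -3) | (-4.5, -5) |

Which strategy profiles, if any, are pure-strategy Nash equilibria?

(α, δ)

(α, γ): Nation B prefers δ (-1 > -2.5) — not an equilibrium.
(α, δ): Nation A gets 0 ≥ -4.5 from β, and Nation B gets -1 ≥ -2.5 from γ — Nash equilibrium.
(β, γ): Nation A prefers α (5 > 2) — not an equilibrium.
(β, δ): Nation A prefers α (0 > -4.5); Nation B prefers γ (-3 > -5) — not an equilibrium.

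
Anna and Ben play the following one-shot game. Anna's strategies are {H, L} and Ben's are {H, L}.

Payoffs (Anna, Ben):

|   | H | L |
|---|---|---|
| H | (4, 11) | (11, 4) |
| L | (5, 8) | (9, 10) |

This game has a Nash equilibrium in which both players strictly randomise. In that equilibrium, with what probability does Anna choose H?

Let r be the probability that Anna plays H. In a completely mixed equilibrium, Ben must be indifferent between H and L.
Ben's expected payoff from H is 11r + 8(1−r); from L it is 4r + 10(1−r).
Setting these equal: 3r + 8 = −6r + 10, so r = 2/9.

2/9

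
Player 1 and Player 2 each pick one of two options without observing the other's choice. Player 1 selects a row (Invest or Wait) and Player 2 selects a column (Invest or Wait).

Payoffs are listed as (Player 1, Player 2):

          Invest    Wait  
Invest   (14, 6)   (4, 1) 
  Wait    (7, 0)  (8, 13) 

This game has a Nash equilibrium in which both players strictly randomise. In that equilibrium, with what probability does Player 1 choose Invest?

Let x be the probability that Player 1 plays Invest. In a completely mixed equilibrium, Player 2 must be indifferent between Invest and Wait.
Player 2's expected payoff from Invest is 6x; from Wait it is x + 13(1−x).
Setting these equal: 6x = −12x + 13, so x = 13/18.

13/18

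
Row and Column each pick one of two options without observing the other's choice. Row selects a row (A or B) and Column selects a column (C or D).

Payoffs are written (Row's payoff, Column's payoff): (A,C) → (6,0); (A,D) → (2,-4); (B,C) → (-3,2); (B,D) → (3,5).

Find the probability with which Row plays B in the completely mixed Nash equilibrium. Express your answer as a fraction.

4/7

Let r be the probability that Row plays A. In a completely mixed equilibrium, Column must be indifferent between C and D.
Column's expected payoff from C is 2(1−r); from D it is −4r + 5(1−r).
Setting these equal: −2r + 2 = −9r + 5, so r = 3/7.
Therefore Row plays B with probability 1 − 3/7 = 4/7.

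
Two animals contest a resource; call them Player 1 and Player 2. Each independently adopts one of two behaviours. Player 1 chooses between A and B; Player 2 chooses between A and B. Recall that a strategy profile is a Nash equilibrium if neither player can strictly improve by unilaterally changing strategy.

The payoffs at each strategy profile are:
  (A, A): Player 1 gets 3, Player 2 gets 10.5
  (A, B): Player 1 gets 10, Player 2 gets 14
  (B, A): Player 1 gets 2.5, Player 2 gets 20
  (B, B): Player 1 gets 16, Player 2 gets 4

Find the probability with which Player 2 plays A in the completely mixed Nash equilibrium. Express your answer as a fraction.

12/13

Let y be the probability that Player 2 plays A. In a completely mixed equilibrium, Player 1 must be indifferent between A and B.
Player 1's expected payoff from A is 3y + 10(1−y); from B it is 2.5y + 16(1−y).
Setting these equal: −7y + 10 = −13.5y + 16, so y = 12/13.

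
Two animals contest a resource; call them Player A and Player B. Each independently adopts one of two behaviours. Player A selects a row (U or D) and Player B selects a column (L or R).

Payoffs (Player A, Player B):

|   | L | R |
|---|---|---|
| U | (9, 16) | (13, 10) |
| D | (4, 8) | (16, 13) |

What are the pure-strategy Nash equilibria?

(U, L) and (D, R)

(U, L): Player A gets 9 ≥ 4 from D, and Player B gets 16 ≥ 10 from R — Nash equilibrium.
(U, R): Player A prefers D (16 > 13); Player B prefers L (16 > 10) — not an equilibrium.
(D, L): Player A prefers U (9 > 4); Player B prefers R (13 > 8) — not an equilibrium.
(D, R): Player A gets 16 ≥ 13 from U, and Player B gets 13 ≥ 8 from L — Nash equilibrium.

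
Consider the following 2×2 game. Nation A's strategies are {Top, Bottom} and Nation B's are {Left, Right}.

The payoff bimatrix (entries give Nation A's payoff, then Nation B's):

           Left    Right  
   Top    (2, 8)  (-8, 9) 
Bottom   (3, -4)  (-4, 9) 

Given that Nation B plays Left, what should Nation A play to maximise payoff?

Bottom

Against Left, Nation A earns 2 from Top and 3 from Bottom.
So Bottom is the best response.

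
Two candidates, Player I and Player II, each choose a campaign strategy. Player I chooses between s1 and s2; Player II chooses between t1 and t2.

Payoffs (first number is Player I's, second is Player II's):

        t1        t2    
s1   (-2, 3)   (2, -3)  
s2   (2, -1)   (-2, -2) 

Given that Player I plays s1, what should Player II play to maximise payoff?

t1

Against s1, Player II earns 3 from t1 and -3 from t2.
So t1 is the best response.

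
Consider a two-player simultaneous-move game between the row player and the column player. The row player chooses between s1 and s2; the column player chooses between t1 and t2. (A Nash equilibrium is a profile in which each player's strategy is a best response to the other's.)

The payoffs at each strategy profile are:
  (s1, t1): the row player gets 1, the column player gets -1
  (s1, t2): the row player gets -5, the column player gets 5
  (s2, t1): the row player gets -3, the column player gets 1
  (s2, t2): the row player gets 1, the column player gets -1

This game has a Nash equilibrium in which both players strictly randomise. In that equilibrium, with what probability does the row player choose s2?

Let r be the probability that the row player plays s1. In a completely mixed equilibrium, the column player must be indifferent between t1 and t2.
The column player's expected payoff from t1 is −r + (1−r); from t2 it is 5r − (1−r).
Setting these equal: −2r + 1 = 6r − 1, so r = 1/4.
Therefore the row player plays s2 with probability 1 − 1/4 = 3/4.

3/4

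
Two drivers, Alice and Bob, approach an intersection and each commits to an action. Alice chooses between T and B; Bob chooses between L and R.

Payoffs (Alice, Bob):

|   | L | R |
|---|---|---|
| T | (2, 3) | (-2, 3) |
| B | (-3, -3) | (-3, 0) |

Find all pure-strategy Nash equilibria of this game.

(T, L): Alice gets 2 ≥ -3 from B, and Bob gets 3 ≥ 3 from R — Nash equilibrium.
(T, R): Alice gets -2 ≥ -3 from B, and Bob gets 3 ≥ 3 from L — Nash equilibrium.
(B, L): Alice prefers T (2 > -3); Bob prefers R (0 > -3) — not an equilibrium.
(B, R): Alice prefers T (-2 > -3) — not an equilibrium.

(T, L) and (T, R)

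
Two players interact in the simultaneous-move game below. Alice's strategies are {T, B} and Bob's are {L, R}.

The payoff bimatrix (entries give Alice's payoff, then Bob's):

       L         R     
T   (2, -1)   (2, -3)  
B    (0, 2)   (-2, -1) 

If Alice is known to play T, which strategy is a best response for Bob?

L

Against T, Bob earns -1 from L and -3 from R.
So L is the best response.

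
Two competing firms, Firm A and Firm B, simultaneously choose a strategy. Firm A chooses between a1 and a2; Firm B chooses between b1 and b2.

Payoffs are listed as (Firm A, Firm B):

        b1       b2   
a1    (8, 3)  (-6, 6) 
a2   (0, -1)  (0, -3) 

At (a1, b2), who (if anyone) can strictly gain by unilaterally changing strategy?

Firm A at (a1, b2) earns -6; deviating to a2 yields 0 — a strict improvement.
Firm B earns 6; deviating to b1 yields 3 — not better.
Only Firm A has a strictly profitable deviation.

Firm A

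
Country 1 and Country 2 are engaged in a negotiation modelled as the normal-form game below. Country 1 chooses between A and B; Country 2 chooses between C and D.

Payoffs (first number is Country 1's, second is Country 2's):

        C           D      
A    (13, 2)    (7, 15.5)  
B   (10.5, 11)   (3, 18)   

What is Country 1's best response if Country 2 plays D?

Against D, Country 1 earns 7 from A and 3 from B.
So A is the best response.

A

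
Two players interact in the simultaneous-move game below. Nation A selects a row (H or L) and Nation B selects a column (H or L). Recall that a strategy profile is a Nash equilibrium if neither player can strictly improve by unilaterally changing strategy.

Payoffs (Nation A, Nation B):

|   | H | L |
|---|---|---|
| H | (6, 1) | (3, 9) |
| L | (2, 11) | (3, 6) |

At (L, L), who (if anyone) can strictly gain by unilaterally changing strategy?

Nation A at (L, L) earns 3; deviating to H yields 3 — not better.
Nation B earns 6; deviating to H yields 11 — a strict improvement.
Only Nation B has a strictly profitable deviation.

Nation B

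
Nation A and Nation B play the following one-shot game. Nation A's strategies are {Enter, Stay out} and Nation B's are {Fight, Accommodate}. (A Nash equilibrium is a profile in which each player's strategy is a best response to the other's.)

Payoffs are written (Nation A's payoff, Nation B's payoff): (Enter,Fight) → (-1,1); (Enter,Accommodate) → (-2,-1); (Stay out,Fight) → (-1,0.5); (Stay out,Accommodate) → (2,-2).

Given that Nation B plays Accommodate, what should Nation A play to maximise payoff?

Against Accommodate, Nation A earns -2 from Enter and 2 from Stay out.
So Stay out is the best response.

Stay out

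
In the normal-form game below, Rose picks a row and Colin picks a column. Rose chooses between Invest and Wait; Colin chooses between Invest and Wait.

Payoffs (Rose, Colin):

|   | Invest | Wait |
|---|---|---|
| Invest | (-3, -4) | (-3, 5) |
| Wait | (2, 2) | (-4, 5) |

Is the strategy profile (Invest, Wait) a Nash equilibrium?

Yes

At (Invest, Wait), Rose earns -3; switching to Wait would give -4, so Rose has no profitable deviation.
Colin earns 5; switching to Invest would give -4, so Colin has no profitable deviation.
Neither player can gain by a unilateral deviation, so this profile is a Nash equilibrium.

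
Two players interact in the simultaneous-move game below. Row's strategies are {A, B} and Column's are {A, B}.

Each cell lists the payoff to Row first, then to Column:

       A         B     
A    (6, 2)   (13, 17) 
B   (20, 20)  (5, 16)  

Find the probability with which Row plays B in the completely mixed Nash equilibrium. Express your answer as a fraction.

15/19

Let x be the probability that Row plays A. In a completely mixed equilibrium, Column must be indifferent between A and B.
Column's expected payoff from A is 2x + 20(1−x); from B it is 17x + 16(1−x).
Setting these equal: −18x + 20 = x + 16, so x = 4/19.
Therefore Row plays B with probability 1 − 4/19 = 15/19.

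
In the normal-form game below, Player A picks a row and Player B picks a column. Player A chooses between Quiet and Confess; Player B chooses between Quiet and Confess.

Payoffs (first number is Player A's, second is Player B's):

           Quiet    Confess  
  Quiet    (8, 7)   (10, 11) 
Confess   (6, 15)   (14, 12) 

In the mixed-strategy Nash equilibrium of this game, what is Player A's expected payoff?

26/3

First find y, the probability Player B plays Quiet, from Player A's indifference between Quiet and Confess: 8y + 10(1−y) = 6y + 14(1−y), giving y = 2/3.
Since Player A is indifferent in equilibrium, Player A's expected payoff equals the payoff from either row against (2/3, 1/3). Using Quiet: 8(2/3) + 10(1/3) = 26/3.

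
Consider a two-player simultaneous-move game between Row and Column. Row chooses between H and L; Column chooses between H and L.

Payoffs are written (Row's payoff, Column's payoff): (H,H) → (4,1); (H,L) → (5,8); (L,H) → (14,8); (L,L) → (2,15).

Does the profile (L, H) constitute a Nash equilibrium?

At (L, H), Row earns 14; switching to H would give 4, so Row has no profitable deviation.
Column earns 8; switching to L would give 15, so Column would deviate.
Since at least one player can profitably deviate, this is not a Nash equilibrium.

No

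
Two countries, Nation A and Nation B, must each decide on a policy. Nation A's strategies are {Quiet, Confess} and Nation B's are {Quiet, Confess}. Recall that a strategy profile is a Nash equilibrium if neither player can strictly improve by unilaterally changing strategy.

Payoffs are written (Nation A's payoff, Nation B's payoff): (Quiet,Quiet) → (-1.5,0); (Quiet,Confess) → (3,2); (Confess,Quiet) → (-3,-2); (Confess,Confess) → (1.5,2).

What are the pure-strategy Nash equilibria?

(Quiet, Confess)

(Quiet, Quiet): Nation B prefers Confess (2 > 0) — not an equilibrium.
(Quiet, Confess): Nation A gets 3 ≥ 1.5 from Confess, and Nation B gets 2 ≥ 0 from Quiet — Nash equilibrium.
(Confess, Quiet): Nation A prefers Quiet (-1.5 > -3); Nation B prefers Confess (2 > -2) — not an equilibrium.
(Confess, Confess): Nation A prefers Quiet (3 > 1.5) — not an equilibrium.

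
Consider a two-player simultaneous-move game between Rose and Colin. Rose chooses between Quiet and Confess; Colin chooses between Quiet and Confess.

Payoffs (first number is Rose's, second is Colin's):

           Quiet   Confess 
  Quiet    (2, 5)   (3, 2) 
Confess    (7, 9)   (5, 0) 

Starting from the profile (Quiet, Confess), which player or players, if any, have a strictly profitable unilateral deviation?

Both

Rose at (Quiet, Confess) earns 3; deviating to Confess yields 5 — a strict improvement.
Colin earns 2; deviating to Quiet yields 5 — a strict improvement.
Both Rose and Colin have strictly profitable deviations.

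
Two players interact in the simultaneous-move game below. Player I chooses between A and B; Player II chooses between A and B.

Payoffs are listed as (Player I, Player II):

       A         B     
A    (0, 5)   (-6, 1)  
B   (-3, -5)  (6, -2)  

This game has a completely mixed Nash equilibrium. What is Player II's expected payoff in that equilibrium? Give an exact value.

-5/7

First find p, the probability Player I plays A, from Player II's indifference between A and B: 5p − 5(1−p) = p − 2(1−p), giving p = 3/7.
Since Player II is indifferent in equilibrium, Player II's expected payoff equals the payoff from either column against (3/7, 4/7). Using A: 5(3/7) − 5(4/7) = -5/7.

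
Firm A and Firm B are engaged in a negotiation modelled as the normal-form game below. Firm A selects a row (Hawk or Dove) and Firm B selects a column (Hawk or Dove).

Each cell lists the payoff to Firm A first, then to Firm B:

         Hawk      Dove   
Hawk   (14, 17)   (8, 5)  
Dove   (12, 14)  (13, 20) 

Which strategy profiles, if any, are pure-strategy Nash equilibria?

(Hawk, Hawk): Firm A gets 14 ≥ 12 from Dove, and Firm B gets 17 ≥ 5 from Dove — Nash equilibrium.
(Hawk, Dove): Firm A prefers Dove (13 > 8); Firm B prefers Hawk (17 > 5) — not an equilibrium.
(Dove, Hawk): Firm A prefers Hawk (14 > 12); Firm B prefers Dove (20 > 14) — not an equilibrium.
(Dove, Dove): Firm A gets 13 ≥ 8 from Hawk, and Firm B gets 20 ≥ 14 from Hawk — Nash equilibrium.

(Hawk, Hawk) and (Dove, Dove)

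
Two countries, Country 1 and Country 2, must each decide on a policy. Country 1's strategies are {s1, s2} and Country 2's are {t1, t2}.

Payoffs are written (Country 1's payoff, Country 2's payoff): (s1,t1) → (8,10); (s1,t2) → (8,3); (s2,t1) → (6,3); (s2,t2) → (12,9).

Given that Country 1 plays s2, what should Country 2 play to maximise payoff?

t2

Against s2, Country 2 earns 3 from t1 and 9 from t2.
So t2 is the best response.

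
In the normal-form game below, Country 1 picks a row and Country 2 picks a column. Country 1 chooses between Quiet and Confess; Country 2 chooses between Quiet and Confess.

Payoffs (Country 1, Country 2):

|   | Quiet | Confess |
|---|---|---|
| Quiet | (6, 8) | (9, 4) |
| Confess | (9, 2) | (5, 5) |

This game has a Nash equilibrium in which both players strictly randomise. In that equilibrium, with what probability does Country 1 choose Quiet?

Let p be the probability that Country 1 plays Quiet. In a completely mixed equilibrium, Country 2 must be indifferent between Quiet and Confess.
Country 2's expected payoff from Quiet is 8p + 2(1−p); from Confess it is 4p + 5(1−p).
Setting these equal: 6p + 2 = −p + 5, so p = 3/7.

3/7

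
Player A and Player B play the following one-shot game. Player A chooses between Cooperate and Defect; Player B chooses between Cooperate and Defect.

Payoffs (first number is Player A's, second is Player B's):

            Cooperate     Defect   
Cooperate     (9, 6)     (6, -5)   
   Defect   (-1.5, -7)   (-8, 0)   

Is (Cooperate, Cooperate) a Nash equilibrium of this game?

At (Cooperate, Cooperate), Player A earns 9; switching to Defect would give -1.5, so Player A has no profitable deviation.
Player B earns 6; switching to Defect would give -5, so Player B has no profitable deviation.
Neither player can gain by a unilateral deviation, so this profile is a Nash equilibrium.

Yes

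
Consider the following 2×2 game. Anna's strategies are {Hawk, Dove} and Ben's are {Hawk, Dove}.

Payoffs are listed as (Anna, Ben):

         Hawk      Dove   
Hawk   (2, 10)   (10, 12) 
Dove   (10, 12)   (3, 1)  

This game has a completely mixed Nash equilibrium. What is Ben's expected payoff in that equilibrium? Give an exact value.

First find x, the probability Anna plays Hawk, from Ben's indifference between Hawk and Dove: 10x + 12(1−x) = 12x + (1−x), giving x = 11/13.
Since Ben is indifferent in equilibrium, Ben's expected payoff equals the payoff from either column against (11/13, 2/13). Using Hawk: 10(11/13) + 12(2/13) = 134/13.

134/13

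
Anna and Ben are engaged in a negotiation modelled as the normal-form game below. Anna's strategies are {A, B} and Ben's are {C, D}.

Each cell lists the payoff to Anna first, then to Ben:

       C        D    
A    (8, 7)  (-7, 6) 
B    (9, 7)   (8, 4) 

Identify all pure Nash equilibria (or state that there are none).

(A, C): Anna prefers B (9 > 8) — not an equilibrium.
(A, D): Anna prefers B (8 > -7); Ben prefers C (7 > 6) — not an equilibrium.
(B, C): Anna gets 9 ≥ 8 from A, and Ben gets 7 ≥ 4 from D — Nash equilibrium.
(B, D): Ben prefers C (7 > 4) — not an equilibrium.

(B, C)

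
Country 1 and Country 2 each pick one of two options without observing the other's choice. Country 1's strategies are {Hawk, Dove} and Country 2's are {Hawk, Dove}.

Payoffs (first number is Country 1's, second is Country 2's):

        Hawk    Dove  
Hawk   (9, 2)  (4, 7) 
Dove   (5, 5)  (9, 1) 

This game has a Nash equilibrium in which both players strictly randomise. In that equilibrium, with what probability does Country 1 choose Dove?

Let r be the probability that Country 1 plays Hawk. In a completely mixed equilibrium, Country 2 must be indifferent between Hawk and Dove.
Country 2's expected payoff from Hawk is 2r + 5(1−r); from Dove it is 7r + (1−r).
Setting these equal: −3r + 5 = 6r + 1, so r = 4/9.
Therefore Country 1 plays Dove with probability 1 − 4/9 = 5/9.

5/9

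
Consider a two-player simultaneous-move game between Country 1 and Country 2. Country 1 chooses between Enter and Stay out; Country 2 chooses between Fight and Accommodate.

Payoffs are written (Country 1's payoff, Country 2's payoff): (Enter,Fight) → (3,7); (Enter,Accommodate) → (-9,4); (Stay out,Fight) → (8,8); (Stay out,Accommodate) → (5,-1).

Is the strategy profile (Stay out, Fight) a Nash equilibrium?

At (Stay out, Fight), Country 1 earns 8; switching to Enter would give 3, so Country 1 has no profitable deviation.
Country 2 earns 8; switching to Accommodate would give -1, so Country 2 has no profitable deviation.
Neither player can gain by a unilateral deviation, so this profile is a Nash equilibrium.

Yes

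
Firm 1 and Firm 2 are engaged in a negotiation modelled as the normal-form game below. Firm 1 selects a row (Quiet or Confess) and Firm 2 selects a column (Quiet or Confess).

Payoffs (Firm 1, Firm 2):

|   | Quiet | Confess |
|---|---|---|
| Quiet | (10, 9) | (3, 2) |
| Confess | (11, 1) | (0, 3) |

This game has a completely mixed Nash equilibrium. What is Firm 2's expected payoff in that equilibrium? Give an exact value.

25/9

First find x, the probability Firm 1 plays Quiet, from Firm 2's indifference between Quiet and Confess: 9x + (1−x) = 2x + 3(1−x), giving x = 2/9.
Since Firm 2 is indifferent in equilibrium, Firm 2's expected payoff equals the payoff from either column against (2/9, 7/9). Using Quiet: 9(2/9) + (7/9) = 25/9.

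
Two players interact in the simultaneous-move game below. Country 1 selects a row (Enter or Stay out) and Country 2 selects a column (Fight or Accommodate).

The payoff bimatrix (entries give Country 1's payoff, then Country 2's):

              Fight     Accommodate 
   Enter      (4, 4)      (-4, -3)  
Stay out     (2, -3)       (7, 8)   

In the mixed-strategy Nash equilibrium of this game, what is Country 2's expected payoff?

23/18

First find p, the probability Country 1 plays Enter, from Country 2's indifference between Fight and Accommodate: 4p − 3(1−p) = −3p + 8(1−p), giving p = 11/18.
Since Country 2 is indifferent in equilibrium, Country 2's expected payoff equals the payoff from either column against (11/18, 7/18). Using Fight: 4(11/18) − 3(7/18) = 23/18.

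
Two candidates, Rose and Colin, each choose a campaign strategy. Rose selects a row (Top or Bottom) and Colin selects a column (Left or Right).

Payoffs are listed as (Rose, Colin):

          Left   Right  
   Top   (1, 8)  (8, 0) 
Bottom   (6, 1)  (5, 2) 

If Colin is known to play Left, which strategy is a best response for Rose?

Bottom

Against Left, Rose earns 1 from Top and 6 from Bottom.
So Bottom is the best response.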